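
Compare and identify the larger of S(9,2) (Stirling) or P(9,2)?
S(9,2) = 2·S(8,2) + S(8,1) = 2·127 + 1 = 255; P(9,2) = 72.
Final answer: S(9,2)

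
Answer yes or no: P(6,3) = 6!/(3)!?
Permutation formula P(n,k) = n!/(n-k)!: 6!/3! = 720/6 = 120 = P(6,3). The statement holds.

Answer: Yes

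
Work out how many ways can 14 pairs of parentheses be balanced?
2,674,440
Using the Catalan number formula: C_n = C(2n, n) / (n+1)
C_14 = C(28, 14) / (14+1)
     = 40116600 / 15
     = 2,674,440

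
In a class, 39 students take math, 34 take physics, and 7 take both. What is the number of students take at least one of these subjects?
66

|A∪B| = |A|+|B|-|A∩B| = 39+34-7 = 66.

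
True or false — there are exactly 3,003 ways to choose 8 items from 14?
C(14,8) = 3,003.
Final answer: True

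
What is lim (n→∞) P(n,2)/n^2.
1

P(n,2) = n(n-1) ≈ n^2 for large n. Limit = 1.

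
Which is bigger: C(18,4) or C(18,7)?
C(18,7)

Reasoning: C(18,4)=3,060, C(18,7)=31,824.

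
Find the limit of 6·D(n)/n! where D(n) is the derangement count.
6/e

Reasoning: D(n)/n! → 1/e, so 6·D(n)/n! → 6/e.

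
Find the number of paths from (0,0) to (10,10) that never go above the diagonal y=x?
16,796

Solution: Counted by the Catalan number C_10: C_10 = C(20,10)/(10+1) = 184,756/11 = 16,796.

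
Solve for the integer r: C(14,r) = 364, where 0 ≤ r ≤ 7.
3

C(14,r) is increasing for 0 ≤ r ≤ 7. Stepping up (C(14,r+1) = C(14,r)·(14−r)/(r+1)): C(14,1) = 14, C(14,2) = 91, C(14,3) = 364 ✓. So r = 3.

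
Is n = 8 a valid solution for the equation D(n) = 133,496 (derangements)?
No

D(8) = (8-1)·[D(7) + D(6)] = 7·[1,854 + 265] = 14,833, which does not equal 133,496.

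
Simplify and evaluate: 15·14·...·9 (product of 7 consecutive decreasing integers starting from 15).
This is P(15,7) = 15!/(8)! = 32,432,400.
Final answer: 32,432,400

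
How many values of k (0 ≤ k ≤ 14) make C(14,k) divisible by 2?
7

Explanation: Checking C(14,k) mod 2 for k = 0..14: divisible at k = 1, 3, 5, 7, 9, 11, 13. That's 7 values.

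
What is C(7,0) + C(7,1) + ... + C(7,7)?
128

Solution: Sum of binomial coefficients = 2^7 = 128.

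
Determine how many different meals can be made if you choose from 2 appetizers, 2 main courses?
4

Explanation: By the multiplication principle: 2 × 2 = 4.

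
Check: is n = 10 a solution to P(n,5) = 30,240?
Yes

Working:
P(10,5) = 10·9·8·7·6 = 30,240, which equals 30,240.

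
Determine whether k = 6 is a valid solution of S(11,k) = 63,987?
No
S(11,6) = 6·S(10,6) + S(10,5) = 6·22,827 + 42,525 = 179,487, which does not equal 63,987.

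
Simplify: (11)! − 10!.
(11)! − 10! = (11)·10! − 10! = (11−1)·10! = 10·10! = 36,288,000.

Answer: 36,288,000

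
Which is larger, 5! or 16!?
16!

5!=120, 16!=20,922,789,888,000. 16! > 5!.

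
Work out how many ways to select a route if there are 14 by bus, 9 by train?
23

Explanation: By the addition principle: 14 + 9 = 23.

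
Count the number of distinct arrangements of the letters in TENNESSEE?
3,780

Explanation: Word has 9 letters (T=1, E=4, N=2, S=2). Arrangements: 9!/Π(k!) = 3,780.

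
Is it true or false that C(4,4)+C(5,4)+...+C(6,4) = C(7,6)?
False

Reasoning: Hockey stick identity gives Σ = C(7,5) = 21; RHS C(7,6) = 7.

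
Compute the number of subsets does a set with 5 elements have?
32
Each element can be included or excluded: 2^5 = 32.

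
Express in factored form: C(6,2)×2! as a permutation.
C(6,2)×2! = [6!/(2!(4)!)]×2! = 6!/(4)! = P(6,2) = 30.
Final answer: P(6,2)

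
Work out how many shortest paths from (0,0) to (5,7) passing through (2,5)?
210

Explanation: To (2,5): C(7,2)=21. From there: C(5,3)=10. Total: 210.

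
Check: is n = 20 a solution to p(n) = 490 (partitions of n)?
Pentagonal recurrence p(n) = p(n−1) + p(n−2) − p(n−5) − p(n−7) + …: p(20) = p(19) + p(18) − p(15) − p(13) + p(8) + p(5) = 490 + 385 − 176 − 101 + 22 + 7 = 627, which does not equal 490.

Answer: No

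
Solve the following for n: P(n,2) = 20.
5

Solution: P(n,2) = n(n−1) is increasing in n; n(n−1) ≈ (n−0.5)^2 = 20 gives n ≈ 5.0. Check: P(3,2) = 6, P(4,2) = 12, P(5,2) = 20 ✓. So n = 5.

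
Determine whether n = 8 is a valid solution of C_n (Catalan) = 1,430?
Yes

Working:
C_8 = C(16,8)/(8+1) = 12,870/9 = 1,430, which equals 1,430.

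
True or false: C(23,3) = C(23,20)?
True

Solution: C(23,3) = C(23,23-3) by the symmetry property; both equal 1,771.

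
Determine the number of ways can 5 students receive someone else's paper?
44

Explanation: Using D(n) = (n-1)[D(n-1) + D(n-2)]:
D(5) = (5-1) × [D(4) + D(3)]
      = 4 × [9 + 2]
      = 4 × 11
      = 44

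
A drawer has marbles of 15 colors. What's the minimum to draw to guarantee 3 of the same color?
Worst case: 2 of each = 30. One more: 31.
Final answer: 31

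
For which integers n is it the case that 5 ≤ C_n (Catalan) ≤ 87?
3, 4, 5

Explanation: C_2=2; C_3=5; C_4=14; C_5=42; C_6=132. So valid n = 3, 4, 5.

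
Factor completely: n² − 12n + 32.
(n − 4)(n − 8)

Explanation: Seek roots whose sum is 12 and product is 32: (4, 8). So n² − 12n + 32 = (n − 4)(n − 8).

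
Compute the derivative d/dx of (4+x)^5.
5(4+x)^4

Solution: Using the power rule: d/dx (4+x)^5 = 5(4+x)^{4}.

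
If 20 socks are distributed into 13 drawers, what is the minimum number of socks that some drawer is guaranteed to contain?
Pigeonhole: ⌈20/13⌉ = 2.

Answer: 2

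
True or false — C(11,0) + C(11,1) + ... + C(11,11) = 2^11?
Binomial theorem with x = y = 1: Σ C(11,i) = (1+1)^11 = 2^11 = 2,048. The statement holds.

Answer: True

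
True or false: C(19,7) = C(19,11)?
False

Solution: C(19,7) = 50,388 but C(19,11) = 75,582; symmetry gives C(19,7) = C(19,12), not C(19,11).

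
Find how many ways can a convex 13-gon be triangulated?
58,786

Using the Catalan number formula: C_n = C(2n, n) / (n+1)
C_11 = C(22, 11) / (11+1)
     = 705432 / 12
     = 58,786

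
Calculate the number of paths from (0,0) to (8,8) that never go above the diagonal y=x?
1,430

Working:
Counted by the Catalan number C_8: C_8 = C(16,8)/(8+1) = 12,870/9 = 1,430.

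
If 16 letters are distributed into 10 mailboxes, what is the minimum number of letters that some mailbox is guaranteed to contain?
2

Solution: Pigeonhole: ⌈16/10⌉ = 2.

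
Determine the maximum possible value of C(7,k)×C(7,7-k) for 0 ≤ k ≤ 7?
1,225
C(7,k)·C(7,7-k) = C(7,k)², maximised at the centre k = 3: C(7,3)² = 1,225.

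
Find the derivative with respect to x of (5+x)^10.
10(5+x)^9

Reasoning: Using the power rule: d/dx (5+x)^10 = 10(5+x)^{9}.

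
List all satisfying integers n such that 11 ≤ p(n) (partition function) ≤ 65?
6, 7, 8, 9, 10, 11

Reasoning: Tabulating p(n) via p(n) = p(n−1) + p(n−2) − p(n−5) − p(n−7) + …: p(5)=7; p(6)=11; p(7)=15; p(8)=22; p(9)=30; p(10)=42; p(11)=56; p(12)=77. So valid n = 6, 7, 8, 9, 10, 11.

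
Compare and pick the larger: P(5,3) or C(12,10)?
P(5,3)=60, C(12,10)=66.
Final answer: C(12,10)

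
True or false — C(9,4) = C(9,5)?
True

Working:
Symmetry C(n,k) = C(n,n-k): C(9,4) = 126 and C(9,5) = 126. Both sides agree, so the statement holds.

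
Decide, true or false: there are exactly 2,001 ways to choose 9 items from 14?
False
C(14,9) = 2,002 ≠ 2001.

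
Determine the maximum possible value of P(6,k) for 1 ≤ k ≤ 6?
720

Explanation: P(6,k) increases in k, so maximum at k = 6: 6! = 720.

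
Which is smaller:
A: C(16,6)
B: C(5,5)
A=C(16,6)=8,008, B=C(5,5)=1.

Answer: B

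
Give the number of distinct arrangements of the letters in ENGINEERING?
277,200

Solution: Word has 11 letters (E=3, N=3, G=2, I=2, R=1). Arrangements: 11!/Π(k!) = 277,200.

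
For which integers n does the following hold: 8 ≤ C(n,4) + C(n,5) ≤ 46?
6

Reasoning: C(5,4)+C(5,5)=6; C(6,4)+C(6,5)=21; C(7,4)+C(7,5)=56. So valid n = 6.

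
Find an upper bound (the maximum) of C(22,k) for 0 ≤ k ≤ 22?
705,432

Working:
Maximum at k = 11: C(22,11) = 705,432.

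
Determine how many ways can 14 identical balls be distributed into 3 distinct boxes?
C(14+3-1, 3-1) = C(16, 2) = 120.
Final answer: 120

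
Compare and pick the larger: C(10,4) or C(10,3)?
C(10,4)=210, C(10,3)=120.

Answer: C(10,4)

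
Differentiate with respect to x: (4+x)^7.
7(4+x)^6

Working:
Using the power rule: d/dx (4+x)^7 = 7(4+x)^{6}.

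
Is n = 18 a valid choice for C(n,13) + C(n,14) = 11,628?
Yes

Solution: C(18,13) + C(18,14) = 8,568 + 3,060 = 11,628, which equals 11,628.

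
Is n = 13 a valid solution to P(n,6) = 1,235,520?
Yes
P(13,6) = 13·12·11·10·9·8 = 1,235,520, which equals 1,235,520.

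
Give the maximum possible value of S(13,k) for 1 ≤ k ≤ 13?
9,321,312

Row S(13,k) for k = 1..13 (via S(n,k) = k·S(n−1,k) + S(n−1,k−1)): 1, 4,095, 261,625, 2,532,530, 7,508,501, 9,321,312, 5,715,424, 1,899,612, 359,502, 39,325, 2,431, 78, 1. The row is unimodal; maximum at k = 6: 9,321,312.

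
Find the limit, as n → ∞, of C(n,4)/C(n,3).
∞

Solution: C(n,4)/C(n,3) = (n-3)/4 → ∞ as n → ∞.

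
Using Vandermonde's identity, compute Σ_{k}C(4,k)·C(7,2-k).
= C(4+7,2) = C(11,2) = 55.
Final answer: 55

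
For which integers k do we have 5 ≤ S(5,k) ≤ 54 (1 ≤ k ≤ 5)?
2, 3, 4
S(5,1)=1; S(5,2)=15; S(5,3)=25; S(5,4)=10; S(5,5)=1. So valid k = 2, 3, 4.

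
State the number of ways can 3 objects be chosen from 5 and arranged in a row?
60

Explanation: P(5,3) = 5!/(5-3)! = 60.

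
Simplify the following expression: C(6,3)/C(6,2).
C(n,k+1)/C(n,k) = (n−k)/(k+1). Here (6−2)/(2+1) = 4/3 = 4/3.
Final answer: 4/3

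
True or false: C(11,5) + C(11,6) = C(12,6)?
Pascal's identity C(n,k) + C(n,k+1) = C(n+1,k+1): 462 + 462 = 924 = C(12,6).

Answer: True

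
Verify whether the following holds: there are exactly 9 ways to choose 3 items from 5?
False

Solution: C(5,3) = 10 ≠ 9.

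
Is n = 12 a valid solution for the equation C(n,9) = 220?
Yes

Explanation: C(12,9) = 12·11·10·9·8·7·6·5·4/9! = 79,833,600/362,880 = 220, which equals 220.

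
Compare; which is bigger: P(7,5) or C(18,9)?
C(18,9)

Explanation: P(7,5)=2,520, C(18,9)=48,620.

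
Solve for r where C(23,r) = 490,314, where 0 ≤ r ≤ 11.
C(23,r) is increasing for 0 ≤ r ≤ 11. Stepping up (C(23,r+1) = C(23,r)·(23−r)/(r+1)): C(23,1) = 23, C(23,2) = 253, C(23,3) = 1,771, C(23,4) = 8,855, C(23,5) = 33,649, C(23,6) = 100,947, C(23,7) = 245,157, C(23,8) = 490,314 ✓. So r = 8.

Answer: 8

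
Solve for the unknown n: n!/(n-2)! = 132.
12

Working:
n!/(n-2)! = n×(n-1), a product of 2 consecutive integers ≈ (n−0.5)^2. 132^(1/2) + 0.5 ≈ 12.0; check n = 12: 12×11 = 132 ✓. So n = 12.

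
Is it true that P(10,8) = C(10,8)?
False
P(10,8) = 1,814,400 but C(10,8) = 45; they differ by a factor of 8! = 40320, so the statement does not hold.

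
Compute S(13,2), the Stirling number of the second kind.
4,095

Reasoning: Using the Stirling recurrence: S(n,k) = k·S(n-1,k) + S(n-1,k-1)
S(13,2) = 2·S(12,2) + S(12,1)
         = 2·2047 + 1
         = 4094 + 1
         = 4,095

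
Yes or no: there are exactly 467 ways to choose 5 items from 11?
No

Reasoning: C(11,5) = 462 ≠ 467.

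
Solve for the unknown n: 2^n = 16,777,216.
24

Reasoning: 16,777,216 = 1,024 × 1,024 × 16 = 2^10 × 2^10 × 2^4 = 2^24, so n = 24.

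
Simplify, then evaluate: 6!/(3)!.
This equals 6×5×4 = 120.

Answer: 120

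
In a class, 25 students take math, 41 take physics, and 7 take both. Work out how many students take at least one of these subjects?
59

Reasoning: |A∪B| = |A|+|B|-|A∩B| = 25+41-7 = 59.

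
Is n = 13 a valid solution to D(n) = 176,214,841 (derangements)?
No
D(13) = (13-1)·[D(12) + D(11)] = 12·[176,214,841 + 14,684,570] = 2,290,792,932, which does not equal 176,214,841.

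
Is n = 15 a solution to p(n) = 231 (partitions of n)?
No

Reasoning: Pentagonal recurrence p(n) = p(n−1) + p(n−2) − p(n−5) − p(n−7) + …: p(15) = p(14) + p(13) − p(10) − p(8) + p(3) + p(0) = 135 + 101 − 42 − 22 + 3 + 1 = 176, which does not equal 231.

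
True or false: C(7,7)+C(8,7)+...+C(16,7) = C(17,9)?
Hockey stick identity gives Σ = C(17,8) = 24,310; RHS C(17,9) = 24,310.

Answer: True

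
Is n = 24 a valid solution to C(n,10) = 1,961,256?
Yes

C(24,10) = 24·23·22·21·20·19·18·17·16·15/10! = 7,117,005,772,800/3,628,800 = 1,961,256, which equals 1,961,256.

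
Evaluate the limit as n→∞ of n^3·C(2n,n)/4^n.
∞

Explanation: C(2n,n) ~ 4^n/√(πn), so n^3·C(2n,n)/4^n ~ n^(3 − 1/2)/√π → ∞.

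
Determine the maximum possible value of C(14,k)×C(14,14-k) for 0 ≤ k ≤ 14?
C(14,k)·C(14,14-k) = C(14,k)², maximised at the centre k = 7: C(14,7)² = 11,778,624.
Final answer: 11,778,624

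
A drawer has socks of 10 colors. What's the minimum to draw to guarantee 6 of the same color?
51

Solution: Worst case: 5 of each = 50. One more: 51.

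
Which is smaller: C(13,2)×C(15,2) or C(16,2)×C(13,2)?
C(13,2)×C(15,2)

Solution: C(13,2)×C(15,2)=8,190, C(16,2)×C(13,2)=9,360.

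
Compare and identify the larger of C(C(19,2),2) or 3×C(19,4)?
C(C(19,2),2)=14,535, 3×C(19,4)=11,628.

Answer: C(C(19,2),2)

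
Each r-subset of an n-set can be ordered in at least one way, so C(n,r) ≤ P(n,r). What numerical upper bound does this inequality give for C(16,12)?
871,782,912,000

Reasoning: P(16,12) = 16·15·14·13·12·11·10·9·8·7·6·5 = 871,782,912,000, so C(16,12) ≤ 871,782,912,000. (The bound is loose by a factor of 12! = 479,001,600: C(16,12) = 871,782,912,000/479,001,600 = 1,820.)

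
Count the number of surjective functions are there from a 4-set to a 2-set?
14

Onto functions = 2! × S(4,2)
First compute S(4,2) via recurrence:
Using the Stirling recurrence: S(n,k) = k·S(n-1,k) + S(n-1,k-1)
S(4,2) = 2·S(3,2) + S(3,1)
         = 2·3 + 1
         = 6 + 1
         = 7
Then: 2 × 7 = 14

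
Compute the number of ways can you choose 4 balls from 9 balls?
126

Solution: C(9,4) = 9! / (4! × (9-4)!)
         = 9! / (4! × 5!)
         = 126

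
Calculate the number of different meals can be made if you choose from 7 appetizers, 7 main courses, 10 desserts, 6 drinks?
2,940

Reasoning: By the multiplication principle: 7 × 7 × 10 × 6 = 2,940.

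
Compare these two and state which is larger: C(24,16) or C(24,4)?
C(24,16)

Reasoning: C(24,16)=735,471, C(24,4)=10,626.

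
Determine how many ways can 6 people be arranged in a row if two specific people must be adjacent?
240

Reasoning: Treat pair as unit: (6-1)! arrangements × 2 internal orders = 240.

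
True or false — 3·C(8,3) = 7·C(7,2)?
False
Absorption identity k·C(n,k) = n·C(n-1,k-1). LHS = 3·56 = 168; RHS = 7·21 = 147.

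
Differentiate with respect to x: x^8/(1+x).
(8x^7(1+x) - x^8)/(1+x)²
Quotient rule: [8x^{7}(1+x) - x^8]/(1+x)².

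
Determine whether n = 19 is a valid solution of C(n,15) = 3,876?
Yes

Explanation: C(19,15) = 19·18·17·16·15·14·13·12·11·10·9·8·7·6·5/15! = 5,068,545,850,368,000/1,307,674,368,000 = 3,876, which equals 3,876.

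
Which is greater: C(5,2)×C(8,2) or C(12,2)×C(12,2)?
C(12,2)×C(12,2)

Solution: C(5,2)×C(8,2)=280, C(12,2)×C(12,2)=4,356.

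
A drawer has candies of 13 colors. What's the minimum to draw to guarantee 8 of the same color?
92

Solution: Worst case: 7 of each = 91. One more: 92.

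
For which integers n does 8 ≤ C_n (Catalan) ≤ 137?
4, 5, 6

C_3=5; C_4=14; C_5=42; C_6=132; C_7=429. So valid n = 4, 5, 6.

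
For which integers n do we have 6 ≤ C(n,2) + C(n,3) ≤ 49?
4, 5, 6

C(3,2)+C(3,3)=4; C(4,2)+C(4,3)=10; C(5,2)+C(5,3)=20; C(6,2)+C(6,3)=35; C(7,2)+C(7,3)=56. So valid n = 4, 5, 6.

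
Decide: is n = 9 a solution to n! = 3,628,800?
No
9! = 9·8! = 9·40,320 = 362,880, which does not equal 3,628,800.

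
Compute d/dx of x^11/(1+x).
(11x^10(1+x) - x^11)/(1+x)²

Explanation: Quotient rule: [11x^{10}(1+x) - x^11]/(1+x)².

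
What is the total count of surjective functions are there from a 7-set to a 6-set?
15,120

Solution: Onto functions = 6! × S(7,6)
First compute S(7,6) via recurrence:
Using the Stirling recurrence: S(n,k) = k·S(n-1,k) + S(n-1,k-1)
S(7,6) = 6·S(6,6) + S(6,5)
         = 6·1 + 15
         = 6 + 15
         = 21
Then: 720 × 21 = 15,120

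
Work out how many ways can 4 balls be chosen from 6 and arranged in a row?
360

Reasoning: P(6,4) = 6!/(6-4)! = 360.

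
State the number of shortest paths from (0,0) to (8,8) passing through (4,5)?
4,410
To (4,5): C(9,4)=126. From there: C(7,4)=35. Total: 4,410.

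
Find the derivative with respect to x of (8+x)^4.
Using the power rule: d/dx (8+x)^4 = 4(8+x)^{3}.

Answer: 4(8+x)^3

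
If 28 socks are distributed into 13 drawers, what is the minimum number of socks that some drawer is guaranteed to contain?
3

Pigeonhole: ⌈28/13⌉ = 3.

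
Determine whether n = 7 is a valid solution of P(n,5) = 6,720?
No

Solution: P(7,5) = 7·6·5·4·3 = 2,520, which does not equal 6,720.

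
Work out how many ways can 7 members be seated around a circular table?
720

Explanation: Circular arrangements: (7-1)! = 720.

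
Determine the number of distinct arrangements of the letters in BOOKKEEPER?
151,200
Word has 10 letters (B=1, O=2, K=2, E=3, P=1, R=1). Arrangements: 10!/Π(k!) = 151,200.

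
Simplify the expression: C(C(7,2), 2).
210
C(7,2) = 21, then C(21, 2) = 210.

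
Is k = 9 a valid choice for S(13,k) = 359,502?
Yes

Reasoning: S(13,9) = 9·S(12,9) + S(12,8) = 9·22,275 + 159,027 = 359,502, which equals 359,502.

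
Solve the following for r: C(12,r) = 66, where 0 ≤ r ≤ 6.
C(12,r) is increasing for 0 ≤ r ≤ 6. Stepping up (C(12,r+1) = C(12,r)·(12−r)/(r+1)): C(12,1) = 12, C(12,2) = 66 ✓. So r = 2.

Answer: 2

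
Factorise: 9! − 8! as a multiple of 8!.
8 × 8! = 322,560
9! − 8! = 9·8! − 8! = (9 − 1)·8! = 8 × 8! = 322,560.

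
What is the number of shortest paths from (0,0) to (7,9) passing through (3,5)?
3,920

Solution: To (3,5): C(8,3)=56. From there: C(8,4)=70. Total: 3,920.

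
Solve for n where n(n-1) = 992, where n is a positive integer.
32

Reasoning: n² − n − 992 = 0, so n = (1 ± √(1 + 4·992))/2 = (1 ± √3,969)/2 = (1 ± 63)/2, i.e. n = 32 or n = -31. Taking the positive root, n = 32 (check: 32×31 = 992).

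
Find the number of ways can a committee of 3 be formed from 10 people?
120
C(10,3) = 10! / (3! × (10-3)!)
         = 10! / (3! × 7!)
         = 120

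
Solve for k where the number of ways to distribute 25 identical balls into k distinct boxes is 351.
3

Explanation: Stars and bars: the count is C(25+k−1, k−1), increasing in k. k=2: C(26,1) = 26, k=3: C(27,2) = 351 ✓. So k = 3.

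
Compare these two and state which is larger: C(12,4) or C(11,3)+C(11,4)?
Equal

By Pascal's identity: C(12,4) = C(11,3)+C(11,4) = 495. Equal.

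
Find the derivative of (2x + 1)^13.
Chain rule: 13(2x+1)^{12} × 2 = 26(2x+1)^{12}.
Final answer: 26(2x + 1)^12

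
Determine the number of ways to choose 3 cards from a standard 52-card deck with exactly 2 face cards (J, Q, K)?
12 face cards and 40 non-face cards: C(12,2) × C(40,1) = 66 × 40 = 2,640.

Answer: 2,640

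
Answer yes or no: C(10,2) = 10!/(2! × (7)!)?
The correct denominator is 2!×8!, giving C(10,2) = 45; the stated RHS is 10!/(2!×7!) = 360 ≠ 45, so the statement does not hold.
Final answer: No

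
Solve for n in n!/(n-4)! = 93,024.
19

Reasoning: n!/(n-4)! = n×(n-1)×(n-2)×(n-3), a product of 4 consecutive integers ≈ (n−1.5)^4. 93,024^(1/4) + 1.5 ≈ 19.0; check n = 19: 19×18×17×16 = 93,024 ✓. So n = 19.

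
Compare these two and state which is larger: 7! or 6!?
7!

Explanation: 7!=5,040, 6!=720. 7! > 6!.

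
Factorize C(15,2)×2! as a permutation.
P(15,2)

Working:
C(15,2)×2! = [15!/(2!(13)!)]×2! = 15!/(13)! = P(15,2) = 210.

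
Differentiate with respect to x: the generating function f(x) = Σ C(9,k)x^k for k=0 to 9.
Term-by-term differentiation gives Σ k·C(9,k)x^{k-1} for k=1 to 9.
Final answer: Σ k·C(9,k)x^(k-1) for k=1 to 9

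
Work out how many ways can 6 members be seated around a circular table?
120

Circular arrangements: (6-1)! = 120.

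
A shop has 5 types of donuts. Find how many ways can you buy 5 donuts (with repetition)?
126

Explanation: Stars and bars: C(5+5-1, 5) = C(9, 5) = 126.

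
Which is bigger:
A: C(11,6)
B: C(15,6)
A=C(11,6)=462, B=C(15,6)=5,005.
Final answer: B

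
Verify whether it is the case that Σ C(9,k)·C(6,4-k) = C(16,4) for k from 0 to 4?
False

Working:
Vandermonde's identity gives C(15,4) = 1,365; RHS C(16,4) = 1,820.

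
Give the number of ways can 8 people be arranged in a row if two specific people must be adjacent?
Treat pair as unit: (8-1)! arrangements × 2 internal orders = 10,080.

Answer: 10,080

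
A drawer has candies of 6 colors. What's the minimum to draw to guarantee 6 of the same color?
31

Worst case: 5 of each = 30. One more: 31.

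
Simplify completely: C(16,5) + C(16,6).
12,376

By Pascal's identity: C(17,6) = 12,376.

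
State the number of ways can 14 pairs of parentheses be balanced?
2,674,440

Explanation: Using the Catalan number formula: C_n = C(2n, n) / (n+1)
C_14 = C(28, 14) / (14+1)
     = 40116600 / 15
     = 2,674,440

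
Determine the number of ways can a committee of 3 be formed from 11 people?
165

C(11,3) = 11! / (3! × (11-3)!)
         = 11! / (3! × 8!)
         = 165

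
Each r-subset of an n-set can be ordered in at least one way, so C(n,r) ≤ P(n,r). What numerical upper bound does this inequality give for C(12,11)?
P(12,11) = 12·11·10·9·8·7·6·5·4·3·2 = 479,001,600, so C(12,11) ≤ 479,001,600. (The bound is loose by a factor of 11! = 39,916,800: C(12,11) = 479,001,600/39,916,800 = 12.)
Final answer: 479,001,600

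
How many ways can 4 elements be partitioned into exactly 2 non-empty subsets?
7

Explanation: This equals S(4,2), the Stirling number of the 2nd kind.
Using the Stirling recurrence: S(n,k) = k·S(n-1,k) + S(n-1,k-1)
S(4,2) = 2·S(3,2) + S(3,1)
         = 2·3 + 1
         = 6 + 1
         = 7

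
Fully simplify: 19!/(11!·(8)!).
75,582

This is C(19,11) = 75,582.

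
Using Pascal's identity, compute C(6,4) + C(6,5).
21

Solution: C(6,4) + C(6,5) = C(7,5) = 21.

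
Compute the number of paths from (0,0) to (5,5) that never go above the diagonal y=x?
42

Working:
Counted by the Catalan number C_5: C_5 = C(10,5)/(5+1) = 252/6 = 42.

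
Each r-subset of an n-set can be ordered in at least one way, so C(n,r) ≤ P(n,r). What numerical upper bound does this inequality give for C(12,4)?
11,880

P(12,4) = 12·11·10·9 = 11,880, so C(12,4) ≤ 11,880. (The bound is loose by a factor of 4! = 24: C(12,4) = 11,880/24 = 495.)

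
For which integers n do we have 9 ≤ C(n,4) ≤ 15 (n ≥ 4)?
6

Explanation: C(5,4)=5; C(6,4)=15; C(7,4)=35. So valid n = 6.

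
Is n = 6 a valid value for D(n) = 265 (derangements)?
Yes
D(6) = (6-1)·[D(5) + D(4)] = 5·[44 + 9] = 265, which equals 265.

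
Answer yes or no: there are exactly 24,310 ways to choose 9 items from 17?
Yes

Reasoning: C(17,9) = 24,310.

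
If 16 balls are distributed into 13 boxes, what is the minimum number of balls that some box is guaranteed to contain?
2
Pigeonhole: ⌈16/13⌉ = 2.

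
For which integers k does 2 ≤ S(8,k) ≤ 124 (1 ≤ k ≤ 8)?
7

Solution: S(8,1)=1; S(8,2)=127; S(8,3)=966; S(8,4)=1,701; S(8,5)=1,050; S(8,6)=266; S(8,7)=28; S(8,8)=1. So valid k = 7.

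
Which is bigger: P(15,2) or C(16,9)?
C(16,9)

Explanation: P(15,2)=210, C(16,9)=11,440.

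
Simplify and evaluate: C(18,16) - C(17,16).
136

Explanation: C(18,16) - C(17,16) = C(17,15) = 136.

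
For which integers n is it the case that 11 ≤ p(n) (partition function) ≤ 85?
Tabulating p(n) via p(n) = p(n−1) + p(n−2) − p(n−5) − p(n−7) + …: p(5)=7; p(6)=11; p(7)=15; p(8)=22; p(9)=30; p(10)=42; p(11)=56; p(12)=77; p(13)=101. So valid n = 6, 7, 8, 9, 10, 11, 12.
Final answer: 6, 7, 8, 9, 10, 11, 12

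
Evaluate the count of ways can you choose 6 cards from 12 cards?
924

C(12,6) = 12! / (6! × (12-6)!)
         = 12! / (6! × 6!)
         = 924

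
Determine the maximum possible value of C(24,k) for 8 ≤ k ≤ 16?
2,704,156

C(24,k) is maximised at the centre of the row: C(24,12) = 2,704,156.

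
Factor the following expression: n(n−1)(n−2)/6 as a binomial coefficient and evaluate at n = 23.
C(n,3); C(23,3) = 1,771

Explanation: n(n−1)(n−2)/6 = n!/(3!(n−3)!) = C(n,3). At n = 23: C(23,3) = 1,771.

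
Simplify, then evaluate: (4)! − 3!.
18
(4)! − 3! = (4)·3! − 3! = (4−1)·3! = 3·3! = 18.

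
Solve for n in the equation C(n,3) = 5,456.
33

Working:
C(n,3) = n(n−1)(n−2)/3! is increasing in n, and n(n−1)(n−2) = 3!·5,456 = 32,736 ≈ (n−1)^3 gives n ≈ 33.0. Check: C(31,3) = 4,495, C(32,3) = 4,960, C(33,3) = 5,456 ✓. So n = 33.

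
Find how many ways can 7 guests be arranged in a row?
5,040

Explanation: Arrangements of 7 distinct objects: 7! = 5,040.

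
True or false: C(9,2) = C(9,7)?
True
C(9,2) = C(9,9-2) by the symmetry property; both equal 36.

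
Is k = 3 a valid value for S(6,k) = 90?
Yes

Reasoning: S(6,3) = 3·S(5,3) + S(5,2) = 3·25 + 15 = 90, which equals 90.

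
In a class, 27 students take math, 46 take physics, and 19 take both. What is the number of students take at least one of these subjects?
54
|A∪B| = |A|+|B|-|A∩B| = 27+46-19 = 54.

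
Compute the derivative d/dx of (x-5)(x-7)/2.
(2x - 12)/2

Reasoning: d/dx[(x-5)(x-7)] = (x-7) + (x-5) = 2x - 12. Dividing by 2 gives (2x - 12)/2.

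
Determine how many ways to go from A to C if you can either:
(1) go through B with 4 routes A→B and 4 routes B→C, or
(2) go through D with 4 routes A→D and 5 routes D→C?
Route via B: 4×4=16. Route via D: 4×5=20. Total: 36.
Final answer: 36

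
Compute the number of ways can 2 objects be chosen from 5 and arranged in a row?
P(5,2) = 5!/(5-2)! = 20.

Answer: 20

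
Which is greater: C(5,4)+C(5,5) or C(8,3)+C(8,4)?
C(8,3)+C(8,4)

Reasoning: First=6, Second=126.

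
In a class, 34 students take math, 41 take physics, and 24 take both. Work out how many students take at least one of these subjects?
51

Reasoning: |A∪B| = |A|+|B|-|A∩B| = 34+41-24 = 51.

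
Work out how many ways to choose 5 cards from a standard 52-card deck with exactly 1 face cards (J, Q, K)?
1,096,680

Solution: 12 face cards and 40 non-face cards: C(12,1) × C(40,4) = 12 × 91,390 = 1,096,680.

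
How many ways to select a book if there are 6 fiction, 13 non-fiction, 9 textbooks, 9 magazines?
37

Reasoning: By the addition principle: 6 + 13 + 9 + 9 = 37.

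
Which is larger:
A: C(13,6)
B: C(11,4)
A

Solution: A=C(13,6)=1,716, B=C(11,4)=330.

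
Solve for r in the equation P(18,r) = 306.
P(18,r) = 18·17·…·(18−r+1), a product of r factors. Multiplying down from 18: 18 = 18; 18·17 = 306 ✓ (2 factors). So r = 2.

Answer: 2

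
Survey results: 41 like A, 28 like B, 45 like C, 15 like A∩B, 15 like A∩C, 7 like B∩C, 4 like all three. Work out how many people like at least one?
81

|A∪B∪C| = 41+28+45-15-15-7+4 = 81.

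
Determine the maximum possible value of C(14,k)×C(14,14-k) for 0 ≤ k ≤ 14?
11,778,624

Explanation: C(14,k)·C(14,14-k) = C(14,k)², maximised at the centre k = 7: C(14,7)² = 11,778,624.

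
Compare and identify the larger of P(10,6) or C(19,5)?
P(10,6)=151,200, C(19,5)=11,628.

Answer: P(10,6)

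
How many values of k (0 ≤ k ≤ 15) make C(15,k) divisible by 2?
Checking C(15,k) mod 2 for k = 0..15: none are divisible by 2. Count = 0.

Answer: 0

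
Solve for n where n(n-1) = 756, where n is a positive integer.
n² − n − 756 = 0, so n = (1 ± √(1 + 4·756))/2 = (1 ± √3,025)/2 = (1 ± 55)/2, i.e. n = 28 or n = -27. Taking the positive root, n = 28 (check: 28×27 = 756).
Final answer: 28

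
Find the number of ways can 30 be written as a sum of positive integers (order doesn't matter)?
5,604

Pentagonal recurrence p(n) = p(n−1) + p(n−2) − p(n−5) − p(n−7) + …: p(30) = p(29) + p(28) − p(25) − p(23) + p(18) + p(15) − p(8) − p(4) = 4,565 + 3,718 − 1,958 − 1,255 + 385 + 176 − 22 − 5 = 5,604.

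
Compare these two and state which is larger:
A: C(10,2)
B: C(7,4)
A

Explanation: A=C(10,2)=45, B=C(7,4)=35.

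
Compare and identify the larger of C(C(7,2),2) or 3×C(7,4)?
C(C(7,2),2)

Working:
C(C(7,2),2)=210, 3×C(7,4)=105.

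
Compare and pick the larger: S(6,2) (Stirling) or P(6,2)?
S(6,2)

Reasoning: S(6,2) = 2·S(5,2) + S(5,1) = 2·15 + 1 = 31; P(6,2) = 30.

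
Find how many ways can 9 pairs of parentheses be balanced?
4,862

Using the Catalan number formula: C_n = C(2n, n) / (n+1)
C_9 = C(18, 9) / (9+1)
     = 48620 / 10
     = 4,862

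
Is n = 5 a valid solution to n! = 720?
No
5! = 5·4! = 5·24 = 120, which does not equal 720.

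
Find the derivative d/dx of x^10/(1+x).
(10x^9(1+x) - x^10)/(1+x)²
Quotient rule: [10x^{9}(1+x) - x^10]/(1+x)².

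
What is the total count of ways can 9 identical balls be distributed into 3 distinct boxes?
C(9+3-1, 3-1) = C(11, 2) = 55.
Final answer: 55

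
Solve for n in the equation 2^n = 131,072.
17
131,072 = 1,024 × 128 = 2^10 × 2^7 = 2^17, so n = 17.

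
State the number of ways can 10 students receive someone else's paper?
Using D(n) = (n-1)[D(n-1) + D(n-2)]:
D(10) = (10-1) × [D(9) + D(8)]
      = 9 × [133496 + 14833]
      = 9 × 148329
      = 1,334,961

Answer: 1,334,961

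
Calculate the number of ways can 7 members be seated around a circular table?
720
Circular arrangements: (7-1)! = 720.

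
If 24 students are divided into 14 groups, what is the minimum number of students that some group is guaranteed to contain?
2
Pigeonhole: ⌈24/14⌉ = 2.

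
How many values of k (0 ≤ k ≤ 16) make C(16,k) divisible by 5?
Checking C(16,k) mod 5 for k = 0..16: divisible at k = 2, 3, 4, 7, 8, 9, 12, 13, 14. That's 9 values.
Final answer: 9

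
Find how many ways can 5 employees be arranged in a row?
120

Solution: Arrangements of 5 distinct objects: 5! = 120.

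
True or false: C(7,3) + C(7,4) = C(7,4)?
False

Solution: Pascal's identity gives C(8,4) = 70, whereas C(7,4) = 35.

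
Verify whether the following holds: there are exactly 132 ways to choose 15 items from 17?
False

Explanation: C(17,15) = 136 ≠ 132.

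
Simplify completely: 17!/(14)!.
4,080

Reasoning: This equals 17×16×15 = 4,080.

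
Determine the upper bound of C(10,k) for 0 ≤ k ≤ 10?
252

Solution: Maximum at k = 5: C(10,5) = 252.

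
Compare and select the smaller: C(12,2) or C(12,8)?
C(12,2)
C(12,2)=66, C(12,8)=495.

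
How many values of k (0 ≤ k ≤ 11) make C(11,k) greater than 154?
6

Explanation: Row 11 is unimodal and symmetric about k=11/2. C(11,2)=55 ≤ 154; C(11,3)=165 > 154; by symmetry C(11,k) > 154 for k = 3..8. That's 8 - 3 + 1 = 6 values.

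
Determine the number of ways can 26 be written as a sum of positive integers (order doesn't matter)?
2,436

Solution: Pentagonal recurrence p(n) = p(n−1) + p(n−2) − p(n−5) − p(n−7) + …: p(26) = p(25) + p(24) − p(21) − p(19) + p(14) + p(11) − p(4) − p(0) = 1,958 + 1,575 − 792 − 490 + 135 + 56 − 5 − 1 = 2,436.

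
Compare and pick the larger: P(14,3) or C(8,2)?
P(14,3)

P(14,3)=2,184, C(8,2)=28.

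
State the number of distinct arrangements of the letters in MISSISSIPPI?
34,650

Solution: Word has 11 letters (M=1, I=4, S=4, P=2). Arrangements: 11!/Π(k!) = 34,650.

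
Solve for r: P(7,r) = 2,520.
5

Reasoning: P(7,r) = 7·6·…·(7−r+1), a product of r factors. Multiplying down from 7: 7 = 7; 7·6 = 42; 7·6·5 = 210; 7·6·5·4 = 840; 7·6·5·4·3 = 2,520 ✓ (5 factors). So r = 5.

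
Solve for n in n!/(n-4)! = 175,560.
22

Working:
n!/(n-4)! = n×(n-1)×(n-2)×(n-3), a product of 4 consecutive integers ≈ (n−1.5)^4. 175,560^(1/4) + 1.5 ≈ 22.0; check n = 22: 22×21×20×19 = 175,560 ✓. So n = 22.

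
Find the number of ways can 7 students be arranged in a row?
5,040

Reasoning: Arrangements of 7 distinct objects: 7! = 5,040.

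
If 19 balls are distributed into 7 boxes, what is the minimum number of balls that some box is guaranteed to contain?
3

Explanation: Pigeonhole: ⌈19/7⌉ = 3.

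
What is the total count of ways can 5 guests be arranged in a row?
120

Explanation: Arrangements of 5 distinct objects: 5! = 120.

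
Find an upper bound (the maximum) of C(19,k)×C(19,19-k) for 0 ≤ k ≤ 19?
C(19,k)·C(19,19-k) = C(19,k)², maximised at the centre k = 9: C(19,9)² = 8,533,694,884.
Final answer: 8,533,694,884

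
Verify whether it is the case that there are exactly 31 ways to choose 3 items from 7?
C(7,3) = 35 ≠ 31.

Answer: False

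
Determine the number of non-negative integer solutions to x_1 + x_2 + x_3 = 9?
55
C(9+3-1, 3-1) = 55.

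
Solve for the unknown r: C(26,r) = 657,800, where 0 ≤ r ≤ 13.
7

C(26,r) is increasing for 0 ≤ r ≤ 13. Stepping up (C(26,r+1) = C(26,r)·(26−r)/(r+1)): C(26,1) = 26, C(26,2) = 325, C(26,3) = 2,600, C(26,4) = 14,950, C(26,5) = 65,780, C(26,6) = 230,230, C(26,7) = 657,800 ✓. So r = 7.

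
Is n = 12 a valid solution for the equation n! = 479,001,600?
Yes

Reasoning: 12! = 12·11! = 12·39,916,800 = 479,001,600, which equals 479,001,600.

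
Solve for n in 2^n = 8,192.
13

Working:
8,192 = 1,024 × 8 = 2^10 × 2^3 = 2^13, so n = 13.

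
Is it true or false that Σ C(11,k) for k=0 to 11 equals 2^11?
True

Reasoning: Binomial theorem: Σ C(11,k) = (1+1)^11 = 2^11 = 2,048; RHS 2^11 = 2,048.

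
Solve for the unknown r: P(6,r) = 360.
4
P(6,r) = 6·5·…·(6−r+1), a product of r factors. Multiplying down from 6: 6 = 6; 6·5 = 30; 6·5·4 = 120; 6·5·4·3 = 360 ✓ (4 factors). So r = 4.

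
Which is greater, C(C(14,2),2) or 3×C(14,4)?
C(C(14,2),2)

Solution: C(C(14,2),2)=4,095, 3×C(14,4)=3,003.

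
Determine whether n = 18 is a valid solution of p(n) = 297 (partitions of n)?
No

Explanation: Pentagonal recurrence p(n) = p(n−1) + p(n−2) − p(n−5) − p(n−7) + …: p(18) = p(17) + p(16) − p(13) − p(11) + p(6) + p(3) = 297 + 231 − 101 − 56 + 11 + 3 = 385, which does not equal 297.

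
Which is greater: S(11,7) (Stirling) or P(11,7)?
P(11,7)

Explanation: S(11,7) = 7·S(10,7) + S(10,6) = 7·5,880 + 22,827 = 63,987; P(11,7) = 1,663,200.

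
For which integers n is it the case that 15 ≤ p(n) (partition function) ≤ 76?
7, 8, 9, 10, 11
Tabulating p(n) via p(n) = p(n−1) + p(n−2) − p(n−5) − p(n−7) + …: p(6)=11; p(7)=15; p(8)=22; p(9)=30; p(10)=42; p(11)=56; p(12)=77. So valid n = 7, 8, 9, 10, 11.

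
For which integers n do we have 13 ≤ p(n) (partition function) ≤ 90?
7, 8, 9, 10, 11, 12
Tabulating p(n) via p(n) = p(n−1) + p(n−2) − p(n−5) − p(n−7) + …: p(6)=11; p(7)=15; p(8)=22; p(9)=30; p(10)=42; p(11)=56; p(12)=77; p(13)=101. So valid n = 7, 8, 9, 10, 11, 12.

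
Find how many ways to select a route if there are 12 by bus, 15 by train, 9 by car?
36

By the addition principle: 12 + 15 + 9 = 36.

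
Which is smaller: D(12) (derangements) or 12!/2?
D(12)

Reasoning: D(12) = (12-1)·[D(11) + D(10)] = 11·[14,684,570 + 1,334,961] = 176,214,841; 12!/2 = 479,001,600/2 = 239,500,800.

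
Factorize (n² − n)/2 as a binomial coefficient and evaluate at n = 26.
C(n,2); C(26,2) = 325

(n² − n)/2 = n(n−1)/2 = C(n,2). At n = 26: C(26,2) = 325.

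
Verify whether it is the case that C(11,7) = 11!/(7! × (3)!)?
The correct denominator is 7!×4!, giving C(11,7) = 330; the stated RHS is 11!/(7!×3!) = 1,320 ≠ 330, so the statement does not hold.
Final answer: False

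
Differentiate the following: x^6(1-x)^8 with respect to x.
Product rule: 6x^{5}(1-x)^{8} + x^6·(-8)(1-x)^{7}.
Final answer: 6x^5(1-x)^8 - 8x^6(1-x)^7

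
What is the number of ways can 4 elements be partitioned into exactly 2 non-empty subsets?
This equals S(4,2), the Stirling number of the 2nd kind.
Using the Stirling recurrence: S(n,k) = k·S(n-1,k) + S(n-1,k-1)
S(4,2) = 2·S(3,2) + S(3,1)
         = 2·3 + 1
         = 6 + 1
         = 7
Final answer: 7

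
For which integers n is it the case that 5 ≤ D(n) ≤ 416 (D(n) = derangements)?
4, 5, 6

Explanation: Using D(n) = (n−1)[D(n−1) + D(n−2)] with D(1)=0, D(2)=1: D(3)=2; D(4)=9; D(5)=44; D(6)=265; D(7)=1,854. So valid n = 4, 5, 6.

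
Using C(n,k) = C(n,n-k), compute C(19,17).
171

Reasoning: C(19,17) = C(19,2) = 171.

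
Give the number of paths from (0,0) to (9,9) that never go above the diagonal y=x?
4,862

Solution: Counted by the Catalan number C_9: C_9 = C(18,9)/(9+1) = 48,620/10 = 4,862.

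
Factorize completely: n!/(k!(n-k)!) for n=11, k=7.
C(11,7) = 330

This is the binomial coefficient C(11,7) = 330.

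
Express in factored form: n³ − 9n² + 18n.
n³ − 9n² + 18n = n(n² − 9n + 18) = n(n − 3)(n − 6).

Answer: n(n − 3)(n − 6)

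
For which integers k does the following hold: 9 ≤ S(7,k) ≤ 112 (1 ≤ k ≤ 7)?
2, 6

Working:
S(7,1)=1; S(7,2)=63; S(7,3)=301; S(7,4)=350; S(7,5)=140; S(7,6)=21; S(7,7)=1. So valid k = 2, 6.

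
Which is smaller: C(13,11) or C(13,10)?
C(13,11)=78, C(13,10)=286.
Final answer: C(13,11)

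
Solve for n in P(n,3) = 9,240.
22

Working:
P(n,3) = n(n−1)(n−2) is increasing in n; n(n−1)(n−2) ≈ (n−1)^3 = 9,240 gives n ≈ 22.0. Check: P(20,3) = 6,840, P(21,3) = 7,980, P(22,3) = 9,240 ✓. So n = 22.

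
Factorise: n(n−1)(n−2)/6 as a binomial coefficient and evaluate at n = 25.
n(n−1)(n−2)/6 = n!/(3!(n−3)!) = C(n,3). At n = 25: C(25,3) = 2,300.

Answer: C(n,3); C(25,3) = 2,300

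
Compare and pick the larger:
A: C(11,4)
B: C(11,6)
B

A=C(11,4)=330, B=C(11,6)=462.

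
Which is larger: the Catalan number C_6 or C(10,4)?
C(10,4)

Explanation: C_6 = C(12,6)/(6+1) = 924/7 = 132; C(10,4) = 210.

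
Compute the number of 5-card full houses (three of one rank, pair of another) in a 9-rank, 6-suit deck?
Triple rank: 9. Triple suits: C(6,3)=20. Pair rank: 8. Pair suits: C(6,2)=15. Total: 21,600.
Final answer: 21,600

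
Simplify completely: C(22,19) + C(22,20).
1,771
By Pascal's identity: C(23,20) = 1,771.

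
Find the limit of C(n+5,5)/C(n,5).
1

Both numerator and denominator grow as n^5/5! for large n, so the ratio → 1.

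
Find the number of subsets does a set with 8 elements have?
256

Solution: Each element can be included or excluded: 2^8 = 256.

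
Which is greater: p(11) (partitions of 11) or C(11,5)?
Pentagonal recurrence p(n) = p(n−1) + p(n−2) − p(n−5) − p(n−7) + …: p(11) = p(10) + p(9) − p(6) − p(4) = 42 + 30 − 11 − 5 = 56; C(11,5) = 462.

Answer: C(11,5)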